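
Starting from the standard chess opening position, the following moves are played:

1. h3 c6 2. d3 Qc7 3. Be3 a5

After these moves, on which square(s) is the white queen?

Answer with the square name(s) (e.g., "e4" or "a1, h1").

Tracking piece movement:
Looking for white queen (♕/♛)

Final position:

  a b c d e f g h
  ─────────────────
8│♜ ♞ ♝ · ♚ ♝ ♞ ♜│8
7│· ♟ ♛ ♟ ♟ ♟ ♟ ♟│7
6│· · ♟ · · · · ·│6
5│♟ · · · · · · ·│5
4│· · · · · · · ·│4
3│· · · ♙ ♗ · · ♙│3
2│♙ ♙ ♙ · ♙ ♙ ♙ ·│2
1│♖ ♘ · ♕ ♔ ♗ ♘ ♖│1
  ─────────────────
  a b c d e f g h


d1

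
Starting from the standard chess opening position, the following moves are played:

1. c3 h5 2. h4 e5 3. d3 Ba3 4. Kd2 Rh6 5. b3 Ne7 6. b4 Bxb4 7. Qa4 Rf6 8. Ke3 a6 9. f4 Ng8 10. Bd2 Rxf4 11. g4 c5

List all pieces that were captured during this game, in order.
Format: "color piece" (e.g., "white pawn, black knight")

Tracking captures:
  Bxb4: captured white pawn
  Rxf4: captured white pawn

white pawn, white pawn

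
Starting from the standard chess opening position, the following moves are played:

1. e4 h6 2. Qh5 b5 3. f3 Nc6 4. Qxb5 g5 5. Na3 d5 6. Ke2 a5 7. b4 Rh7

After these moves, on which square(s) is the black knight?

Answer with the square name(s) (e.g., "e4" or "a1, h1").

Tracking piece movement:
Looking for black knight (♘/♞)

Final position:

  a b c d e f g h
  ─────────────────
8│♜ · ♝ ♛ ♚ ♝ ♞ ·│8
7│· · ♟ · ♟ ♟ · ♜│7
6│· · ♞ · · · · ♟│6
5│♟ ♕ · ♟ · · ♟ ·│5
4│· ♙ · · ♙ · · ·│4
3│♘ · · · · ♙ · ·│3
2│♙ · ♙ ♙ ♔ · ♙ ♙│2
1│♖ · ♗ · · ♗ ♘ ♖│1
  ─────────────────
  a b c d e f g h


c6, g8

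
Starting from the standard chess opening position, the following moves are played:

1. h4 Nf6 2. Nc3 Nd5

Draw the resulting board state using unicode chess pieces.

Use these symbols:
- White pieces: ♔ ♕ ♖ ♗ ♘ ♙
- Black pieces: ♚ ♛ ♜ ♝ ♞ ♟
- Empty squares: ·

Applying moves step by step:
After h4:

♜ ♞ ♝ ♛ ♚ ♝ ♞ ♜
♟ ♟ ♟ ♟ ♟ ♟ ♟ ♟
· · · · · · · ·
· · · · · · · ·
· · · · · · · ♙
· · · · · · · ·
♙ ♙ ♙ ♙ ♙ ♙ ♙ ·
♖ ♘ ♗ ♕ ♔ ♗ ♘ ♖


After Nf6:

♜ ♞ ♝ ♛ ♚ ♝ · ♜
♟ ♟ ♟ ♟ ♟ ♟ ♟ ♟
· · · · · ♞ · ·
· · · · · · · ·
· · · · · · · ♙
· · · · · · · ·
♙ ♙ ♙ ♙ ♙ ♙ ♙ ·
♖ ♘ ♗ ♕ ♔ ♗ ♘ ♖


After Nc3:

♜ ♞ ♝ ♛ ♚ ♝ · ♜
♟ ♟ ♟ ♟ ♟ ♟ ♟ ♟
· · · · · ♞ · ·
· · · · · · · ·
· · · · · · · ♙
· · ♘ · · · · ·
♙ ♙ ♙ ♙ ♙ ♙ ♙ ·
♖ · ♗ ♕ ♔ ♗ ♘ ♖


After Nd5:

♜ ♞ ♝ ♛ ♚ ♝ · ♜
♟ ♟ ♟ ♟ ♟ ♟ ♟ ♟
· · · · · · · ·
· · · ♞ · · · ·
· · · · · · · ♙
· · ♘ · · · · ·
♙ ♙ ♙ ♙ ♙ ♙ ♙ ·
♖ · ♗ ♕ ♔ ♗ ♘ ♖



  a b c d e f g h
  ─────────────────
8│♜ ♞ ♝ ♛ ♚ ♝ · ♜│8
7│♟ ♟ ♟ ♟ ♟ ♟ ♟ ♟│7
6│· · · · · · · ·│6
5│· · · ♞ · · · ·│5
4│· · · · · · · ♙│4
3│· · ♘ · · · · ·│3
2│♙ ♙ ♙ ♙ ♙ ♙ ♙ ·│2
1│♖ · ♗ ♕ ♔ ♗ ♘ ♖│1
  ─────────────────
  a b c d e f g h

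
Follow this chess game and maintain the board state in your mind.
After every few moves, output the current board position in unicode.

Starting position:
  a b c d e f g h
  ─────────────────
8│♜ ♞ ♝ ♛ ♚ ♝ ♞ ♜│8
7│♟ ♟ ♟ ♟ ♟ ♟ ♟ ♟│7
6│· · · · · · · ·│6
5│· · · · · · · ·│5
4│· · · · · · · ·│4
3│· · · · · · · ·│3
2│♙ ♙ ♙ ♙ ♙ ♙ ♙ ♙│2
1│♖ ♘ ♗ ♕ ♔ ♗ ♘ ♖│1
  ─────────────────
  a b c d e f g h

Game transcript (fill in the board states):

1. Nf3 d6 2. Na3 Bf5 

  a b c d e f g h
  ─────────────────
8│♜ ♞ · ♛ ♚ ♝ ♞ ♜│8
7│♟ ♟ ♟ · ♟ ♟ ♟ ♟│7
6│· · · ♟ · · · ·│6
5│· · · · · ♝ · ·│5
4│· · · · · · · ·│4
3│♘ · · · · ♘ · ·│3
2│♙ ♙ ♙ ♙ ♙ ♙ ♙ ♙│2
1│♖ · ♗ ♕ ♔ ♗ · ♖│1
  ─────────────────
  a b c d e f g h

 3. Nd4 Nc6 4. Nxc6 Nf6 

  a b c d e f g h
  ─────────────────
8│♜ · · ♛ ♚ ♝ · ♜│8
7│♟ ♟ ♟ · ♟ ♟ ♟ ♟│7
6│· · ♘ ♟ · ♞ · ·│6
5│· · · · · ♝ · ·│5
4│· · · · · · · ·│4
3│♘ · · · · · · ·│3
2│♙ ♙ ♙ ♙ ♙ ♙ ♙ ♙│2
1│♖ · ♗ ♕ ♔ ♗ · ♖│1
  ─────────────────
  a b c d e f g h

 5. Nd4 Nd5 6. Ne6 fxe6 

  a b c d e f g h
  ─────────────────
8│♜ · · ♛ ♚ ♝ · ♜│8
7│♟ ♟ ♟ · ♟ · ♟ ♟│7
6│· · · ♟ ♟ · · ·│6
5│· · · ♞ · ♝ · ·│5
4│· · · · · · · ·│4
3│♘ · · · · · · ·│3
2│♙ ♙ ♙ ♙ ♙ ♙ ♙ ♙│2
1│♖ · ♗ ♕ ♔ ♗ · ♖│1
  ─────────────────
  a b c d e f g h

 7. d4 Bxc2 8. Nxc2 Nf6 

  a b c d e f g h
  ─────────────────
8│♜ · · ♛ ♚ ♝ · ♜│8
7│♟ ♟ ♟ · ♟ · ♟ ♟│7
6│· · · ♟ ♟ ♞ · ·│6
5│· · · · · · · ·│5
4│· · · ♙ · · · ·│4
3│· · · · · · · ·│3
2│♙ ♙ ♘ · ♙ ♙ ♙ ♙│2
1│♖ · ♗ ♕ ♔ ♗ · ♖│1
  ─────────────────
  a b c d e f g h

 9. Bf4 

  a b c d e f g h
  ─────────────────
8│♜ · · ♛ ♚ ♝ · ♜│8
7│♟ ♟ ♟ · ♟ · ♟ ♟│7
6│· · · ♟ ♟ ♞ · ·│6
5│· · · · · · · ·│5
4│· · · ♙ · ♗ · ·│4
3│· · · · · · · ·│3
2│♙ ♙ ♘ · ♙ ♙ ♙ ♙│2
1│♖ · · ♕ ♔ ♗ · ♖│1
  ─────────────────
  a b c d e f g h


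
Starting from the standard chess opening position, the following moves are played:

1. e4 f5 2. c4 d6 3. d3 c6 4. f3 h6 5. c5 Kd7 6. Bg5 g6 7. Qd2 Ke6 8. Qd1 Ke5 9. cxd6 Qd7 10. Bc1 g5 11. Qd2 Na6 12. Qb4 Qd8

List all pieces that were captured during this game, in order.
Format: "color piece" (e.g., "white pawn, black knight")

Tracking captures:
  cxd6: captured black pawn

black pawn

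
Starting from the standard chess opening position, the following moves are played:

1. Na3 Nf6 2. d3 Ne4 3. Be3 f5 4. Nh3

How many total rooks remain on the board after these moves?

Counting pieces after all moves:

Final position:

  a b c d e f g h
  ─────────────────
8│♜ ♞ ♝ ♛ ♚ ♝ · ♜│8
7│♟ ♟ ♟ ♟ ♟ · ♟ ♟│7
6│· · · · · · · ·│6
5│· · · · · ♟ · ·│5
4│· · · · ♞ · · ·│4
3│♘ · · ♙ ♗ · · ♘│3
2│♙ ♙ ♙ · ♙ ♙ ♙ ♙│2
1│♖ · · ♕ ♔ ♗ · ♖│1
  ─────────────────
  a b c d e f g h


4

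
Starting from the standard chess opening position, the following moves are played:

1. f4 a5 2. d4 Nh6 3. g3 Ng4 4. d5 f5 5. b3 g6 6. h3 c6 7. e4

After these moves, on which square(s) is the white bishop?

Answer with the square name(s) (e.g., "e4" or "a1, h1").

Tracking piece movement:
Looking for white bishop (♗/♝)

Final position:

  a b c d e f g h
  ─────────────────
8│♜ ♞ ♝ ♛ ♚ ♝ · ♜│8
7│· ♟ · ♟ ♟ · · ♟│7
6│· · ♟ · · · ♟ ·│6
5│♟ · · ♙ · ♟ · ·│5
4│· · · · ♙ ♙ ♞ ·│4
3│· ♙ · · · · ♙ ♙│3
2│♙ · ♙ · · · · ·│2
1│♖ ♘ ♗ ♕ ♔ ♗ ♘ ♖│1
  ─────────────────
  a b c d e f g h


c1, f1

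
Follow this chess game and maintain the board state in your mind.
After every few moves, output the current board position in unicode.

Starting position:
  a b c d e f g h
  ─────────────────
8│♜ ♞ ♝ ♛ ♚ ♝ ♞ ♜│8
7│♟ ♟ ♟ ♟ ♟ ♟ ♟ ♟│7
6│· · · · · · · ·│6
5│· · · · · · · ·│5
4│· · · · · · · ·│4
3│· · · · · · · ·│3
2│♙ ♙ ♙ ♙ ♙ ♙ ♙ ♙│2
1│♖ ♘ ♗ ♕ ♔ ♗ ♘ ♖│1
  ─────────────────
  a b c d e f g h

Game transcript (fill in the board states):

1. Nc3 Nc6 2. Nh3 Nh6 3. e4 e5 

  a b c d e f g h
  ─────────────────
8│♜ · ♝ ♛ ♚ ♝ · ♜│8
7│♟ ♟ ♟ ♟ · ♟ ♟ ♟│7
6│· · ♞ · · · · ♞│6
5│· · · · ♟ · · ·│5
4│· · · · ♙ · · ·│4
3│· · ♘ · · · · ♘│3
2│♙ ♙ ♙ ♙ · ♙ ♙ ♙│2
1│♖ · ♗ ♕ ♔ ♗ · ♖│1
  ─────────────────
  a b c d e f g h

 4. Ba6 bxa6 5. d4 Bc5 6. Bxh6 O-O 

  a b c d e f g h
  ─────────────────
8│♜ · ♝ ♛ · ♜ ♚ ·│8
7│♟ · ♟ ♟ · ♟ ♟ ♟│7
6│♟ · ♞ · · · · ♗│6
5│· · ♝ · ♟ · · ·│5
4│· · · ♙ ♙ · · ·│4
3│· · ♘ · · · · ♘│3
2│♙ ♙ ♙ · · ♙ ♙ ♙│2
1│♖ · · ♕ ♔ · · ♖│1
  ─────────────────
  a b c d e f g h

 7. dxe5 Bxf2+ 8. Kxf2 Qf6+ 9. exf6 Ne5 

  a b c d e f g h
  ─────────────────
8│♜ · ♝ · · ♜ ♚ ·│8
7│♟ · ♟ ♟ · ♟ ♟ ♟│7
6│♟ · · · · ♙ · ♗│6
5│· · · · ♞ · · ·│5
4│· · · · ♙ · · ·│4
3│· · ♘ · · · · ♘│3
2│♙ ♙ ♙ · · ♔ ♙ ♙│2
1│♖ · · ♕ · · · ♖│1
  ─────────────────
  a b c d e f g h

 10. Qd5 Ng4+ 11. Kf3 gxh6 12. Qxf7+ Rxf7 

  a b c d e f g h
  ─────────────────
8│♜ · ♝ · · · ♚ ·│8
7│♟ · ♟ ♟ · ♜ · ♟│7
6│♟ · · · · ♙ · ♟│6
5│· · · · · · · ·│5
4│· · · · ♙ · ♞ ·│4
3│· · ♘ · · ♔ · ♘│3
2│♙ ♙ ♙ · · · ♙ ♙│2
1│♖ · · · · · · ♖│1
  ─────────────────
  a b c d e f g h

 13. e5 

  a b c d e f g h
  ─────────────────
8│♜ · ♝ · · · ♚ ·│8
7│♟ · ♟ ♟ · ♜ · ♟│7
6│♟ · · · · ♙ · ♟│6
5│· · · · ♙ · · ·│5
4│· · · · · · ♞ ·│4
3│· · ♘ · · ♔ · ♘│3
2│♙ ♙ ♙ · · · ♙ ♙│2
1│♖ · · · · · · ♖│1
  ─────────────────
  a b c d e f g h


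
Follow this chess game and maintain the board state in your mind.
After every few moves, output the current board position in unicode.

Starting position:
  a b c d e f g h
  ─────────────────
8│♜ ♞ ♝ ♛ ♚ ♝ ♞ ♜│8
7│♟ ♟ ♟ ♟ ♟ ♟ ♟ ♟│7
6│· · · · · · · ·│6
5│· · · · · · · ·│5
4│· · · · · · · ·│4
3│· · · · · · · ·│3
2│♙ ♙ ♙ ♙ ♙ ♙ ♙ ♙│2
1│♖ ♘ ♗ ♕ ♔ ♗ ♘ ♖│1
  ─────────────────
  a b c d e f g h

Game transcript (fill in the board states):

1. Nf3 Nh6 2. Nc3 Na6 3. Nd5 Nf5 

  a b c d e f g h
  ─────────────────
8│♜ · ♝ ♛ ♚ ♝ · ♜│8
7│♟ ♟ ♟ ♟ ♟ ♟ ♟ ♟│7
6│♞ · · · · · · ·│6
5│· · · ♘ · ♞ · ·│5
4│· · · · · · · ·│4
3│· · · · · ♘ · ·│3
2│♙ ♙ ♙ ♙ ♙ ♙ ♙ ♙│2
1│♖ · ♗ ♕ ♔ ♗ · ♖│1
  ─────────────────
  a b c d e f g h

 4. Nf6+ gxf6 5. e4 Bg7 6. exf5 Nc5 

  a b c d e f g h
  ─────────────────
8│♜ · ♝ ♛ ♚ · · ♜│8
7│♟ ♟ ♟ ♟ ♟ ♟ ♝ ♟│7
6│· · · · · ♟ · ·│6
5│· · ♞ · · ♙ · ·│5
4│· · · · · · · ·│4
3│· · · · · ♘ · ·│3
2│♙ ♙ ♙ ♙ · ♙ ♙ ♙│2
1│♖ · ♗ ♕ ♔ ♗ · ♖│1
  ─────────────────
  a b c d e f g h

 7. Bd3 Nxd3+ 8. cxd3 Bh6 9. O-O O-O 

  a b c d e f g h
  ─────────────────
8│♜ · ♝ ♛ · ♜ ♚ ·│8
7│♟ ♟ ♟ ♟ ♟ ♟ · ♟│7
6│· · · · · ♟ · ♝│6
5│· · · · · ♙ · ·│5
4│· · · · · · · ·│4
3│· · · ♙ · ♘ · ·│3
2│♙ ♙ · ♙ · ♙ ♙ ♙│2
1│♖ · ♗ ♕ · ♖ ♔ ·│1
  ─────────────────
  a b c d e f g h

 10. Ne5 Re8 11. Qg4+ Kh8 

  a b c d e f g h
  ─────────────────
8│♜ · ♝ ♛ ♜ · · ♚│8
7│♟ ♟ ♟ ♟ ♟ ♟ · ♟│7
6│· · · · · ♟ · ♝│6
5│· · · · ♘ ♙ · ·│5
4│· · · · · · ♕ ·│4
3│· · · ♙ · · · ·│3
2│♙ ♙ · ♙ · ♙ ♙ ♙│2
1│♖ · ♗ · · ♖ ♔ ·│1
  ─────────────────
  a b c d e f g h


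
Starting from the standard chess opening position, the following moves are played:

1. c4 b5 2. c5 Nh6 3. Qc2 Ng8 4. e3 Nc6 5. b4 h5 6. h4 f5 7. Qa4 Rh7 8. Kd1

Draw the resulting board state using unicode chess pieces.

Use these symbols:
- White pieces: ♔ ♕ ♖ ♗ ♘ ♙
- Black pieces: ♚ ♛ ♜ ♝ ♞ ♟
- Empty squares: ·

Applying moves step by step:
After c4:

♜ ♞ ♝ ♛ ♚ ♝ ♞ ♜
♟ ♟ ♟ ♟ ♟ ♟ ♟ ♟
· · · · · · · ·
· · · · · · · ·
· · ♙ · · · · ·
· · · · · · · ·
♙ ♙ · ♙ ♙ ♙ ♙ ♙
♖ ♘ ♗ ♕ ♔ ♗ ♘ ♖


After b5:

♜ ♞ ♝ ♛ ♚ ♝ ♞ ♜
♟ · ♟ ♟ ♟ ♟ ♟ ♟
· · · · · · · ·
· ♟ · · · · · ·
· · ♙ · · · · ·
· · · · · · · ·
♙ ♙ · ♙ ♙ ♙ ♙ ♙
♖ ♘ ♗ ♕ ♔ ♗ ♘ ♖


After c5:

♜ ♞ ♝ ♛ ♚ ♝ ♞ ♜
♟ · ♟ ♟ ♟ ♟ ♟ ♟
· · · · · · · ·
· ♟ ♙ · · · · ·
· · · · · · · ·
· · · · · · · ·
♙ ♙ · ♙ ♙ ♙ ♙ ♙
♖ ♘ ♗ ♕ ♔ ♗ ♘ ♖


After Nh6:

♜ ♞ ♝ ♛ ♚ ♝ · ♜
♟ · ♟ ♟ ♟ ♟ ♟ ♟
· · · · · · · ♞
· ♟ ♙ · · · · ·
· · · · · · · ·
· · · · · · · ·
♙ ♙ · ♙ ♙ ♙ ♙ ♙
♖ ♘ ♗ ♕ ♔ ♗ ♘ ♖


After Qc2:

♜ ♞ ♝ ♛ ♚ ♝ · ♜
♟ · ♟ ♟ ♟ ♟ ♟ ♟
· · · · · · · ♞
· ♟ ♙ · · · · ·
· · · · · · · ·
· · · · · · · ·
♙ ♙ ♕ ♙ ♙ ♙ ♙ ♙
♖ ♘ ♗ · ♔ ♗ ♘ ♖


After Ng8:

♜ ♞ ♝ ♛ ♚ ♝ ♞ ♜
♟ · ♟ ♟ ♟ ♟ ♟ ♟
· · · · · · · ·
· ♟ ♙ · · · · ·
· · · · · · · ·
· · · · · · · ·
♙ ♙ ♕ ♙ ♙ ♙ ♙ ♙
♖ ♘ ♗ · ♔ ♗ ♘ ♖


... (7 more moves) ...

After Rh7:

♜ · ♝ ♛ ♚ ♝ ♞ ·
♟ · ♟ ♟ ♟ · ♟ ♜
· · ♞ · · · · ·
· ♟ ♙ · · ♟ · ♟
♕ ♙ · · · · · ♙
· · · · ♙ · · ·
♙ · · ♙ · ♙ ♙ ·
♖ ♘ ♗ · ♔ ♗ ♘ ♖


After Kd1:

♜ · ♝ ♛ ♚ ♝ ♞ ·
♟ · ♟ ♟ ♟ · ♟ ♜
· · ♞ · · · · ·
· ♟ ♙ · · ♟ · ♟
♕ ♙ · · · · · ♙
· · · · ♙ · · ·
♙ · · ♙ · ♙ ♙ ·
♖ ♘ ♗ ♔ · ♗ ♘ ♖



  a b c d e f g h
  ─────────────────
8│♜ · ♝ ♛ ♚ ♝ ♞ ·│8
7│♟ · ♟ ♟ ♟ · ♟ ♜│7
6│· · ♞ · · · · ·│6
5│· ♟ ♙ · · ♟ · ♟│5
4│♕ ♙ · · · · · ♙│4
3│· · · · ♙ · · ·│3
2│♙ · · ♙ · ♙ ♙ ·│2
1│♖ ♘ ♗ ♔ · ♗ ♘ ♖│1
  ─────────────────
  a b c d e f g h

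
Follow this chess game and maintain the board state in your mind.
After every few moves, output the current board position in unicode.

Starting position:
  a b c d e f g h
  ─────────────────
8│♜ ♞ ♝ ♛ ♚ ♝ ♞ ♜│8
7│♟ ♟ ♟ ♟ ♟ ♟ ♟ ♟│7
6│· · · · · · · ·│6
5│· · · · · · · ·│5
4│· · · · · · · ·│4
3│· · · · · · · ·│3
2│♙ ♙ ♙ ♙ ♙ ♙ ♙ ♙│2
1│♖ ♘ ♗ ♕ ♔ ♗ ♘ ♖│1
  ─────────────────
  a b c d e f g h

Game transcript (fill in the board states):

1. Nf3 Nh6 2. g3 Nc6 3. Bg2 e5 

  a b c d e f g h
  ─────────────────
8│♜ · ♝ ♛ ♚ ♝ · ♜│8
7│♟ ♟ ♟ ♟ · ♟ ♟ ♟│7
6│· · ♞ · · · · ♞│6
5│· · · · ♟ · · ·│5
4│· · · · · · · ·│4
3│· · · · · ♘ ♙ ·│3
2│♙ ♙ ♙ ♙ ♙ ♙ ♗ ♙│2
1│♖ ♘ ♗ ♕ ♔ · · ♖│1
  ─────────────────
  a b c d e f g h

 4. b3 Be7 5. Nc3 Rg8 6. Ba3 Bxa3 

  a b c d e f g h
  ─────────────────
8│♜ · ♝ ♛ ♚ · ♜ ·│8
7│♟ ♟ ♟ ♟ · ♟ ♟ ♟│7
6│· · ♞ · · · · ♞│6
5│· · · · ♟ · · ·│5
4│· · · · · · · ·│4
3│♝ ♙ ♘ · · ♘ ♙ ·│3
2│♙ · ♙ ♙ ♙ ♙ ♗ ♙│2
1│♖ · · ♕ ♔ · · ♖│1
  ─────────────────
  a b c d e f g h

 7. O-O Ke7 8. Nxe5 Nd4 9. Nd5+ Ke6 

  a b c d e f g h
  ─────────────────
8│♜ · ♝ ♛ · · ♜ ·│8
7│♟ ♟ ♟ ♟ · ♟ ♟ ♟│7
6│· · · · ♚ · · ♞│6
5│· · · ♘ ♘ · · ·│5
4│· · · ♞ · · · ·│4
3│♝ ♙ · · · · ♙ ·│3
2│♙ · ♙ ♙ ♙ ♙ ♗ ♙│2
1│♖ · · ♕ · ♖ ♔ ·│1
  ─────────────────
  a b c d e f g h

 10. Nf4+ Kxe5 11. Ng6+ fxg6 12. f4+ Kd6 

  a b c d e f g h
  ─────────────────
8│♜ · ♝ ♛ · · ♜ ·│8
7│♟ ♟ ♟ ♟ · · ♟ ♟│7
6│· · · ♚ · · ♟ ♞│6
5│· · · · · · · ·│5
4│· · · ♞ · ♙ · ·│4
3│♝ ♙ · · · · ♙ ·│3
2│♙ · ♙ ♙ ♙ · ♗ ♙│2
1│♖ · · ♕ · ♖ ♔ ·│1
  ─────────────────
  a b c d e f g h

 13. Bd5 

  a b c d e f g h
  ─────────────────
8│♜ · ♝ ♛ · · ♜ ·│8
7│♟ ♟ ♟ ♟ · · ♟ ♟│7
6│· · · ♚ · · ♟ ♞│6
5│· · · ♗ · · · ·│5
4│· · · ♞ · ♙ · ·│4
3│♝ ♙ · · · · ♙ ·│3
2│♙ · ♙ ♙ ♙ · · ♙│2
1│♖ · · ♕ · ♖ ♔ ·│1
  ─────────────────
  a b c d e f g h


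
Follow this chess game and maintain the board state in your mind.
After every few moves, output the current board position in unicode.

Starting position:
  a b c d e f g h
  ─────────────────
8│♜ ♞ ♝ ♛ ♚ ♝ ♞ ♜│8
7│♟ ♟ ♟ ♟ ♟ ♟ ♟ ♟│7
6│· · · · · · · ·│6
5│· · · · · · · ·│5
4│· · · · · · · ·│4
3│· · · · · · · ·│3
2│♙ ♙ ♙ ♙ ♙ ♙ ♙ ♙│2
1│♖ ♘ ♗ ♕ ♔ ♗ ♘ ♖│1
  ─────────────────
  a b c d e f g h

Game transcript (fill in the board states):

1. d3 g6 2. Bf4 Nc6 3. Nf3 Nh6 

  a b c d e f g h
  ─────────────────
8│♜ · ♝ ♛ ♚ ♝ · ♜│8
7│♟ ♟ ♟ ♟ ♟ ♟ · ♟│7
6│· · ♞ · · · ♟ ♞│6
5│· · · · · · · ·│5
4│· · · · · ♗ · ·│4
3│· · · ♙ · ♘ · ·│3
2│♙ ♙ ♙ · ♙ ♙ ♙ ♙│2
1│♖ ♘ · ♕ ♔ ♗ · ♖│1
  ─────────────────
  a b c d e f g h

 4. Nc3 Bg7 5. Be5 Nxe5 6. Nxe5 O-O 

  a b c d e f g h
  ─────────────────
8│♜ · ♝ ♛ · ♜ ♚ ·│8
7│♟ ♟ ♟ ♟ ♟ ♟ ♝ ♟│7
6│· · · · · · ♟ ♞│6
5│· · · · ♘ · · ·│5
4│· · · · · · · ·│4
3│· · ♘ ♙ · · · ·│3
2│♙ ♙ ♙ · ♙ ♙ ♙ ♙│2
1│♖ · · ♕ ♔ ♗ · ♖│1
  ─────────────────
  a b c d e f g h

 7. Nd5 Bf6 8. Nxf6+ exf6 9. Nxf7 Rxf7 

  a b c d e f g h
  ─────────────────
8│♜ · ♝ ♛ · · ♚ ·│8
7│♟ ♟ ♟ ♟ · ♜ · ♟│7
6│· · · · · ♟ ♟ ♞│6
5│· · · · · · · ·│5
4│· · · · · · · ·│4
3│· · · ♙ · · · ·│3
2│♙ ♙ ♙ · ♙ ♙ ♙ ♙│2
1│♖ · · ♕ ♔ ♗ · ♖│1
  ─────────────────
  a b c d e f g h

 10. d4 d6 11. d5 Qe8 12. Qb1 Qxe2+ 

  a b c d e f g h
  ─────────────────
8│♜ · ♝ · · · ♚ ·│8
7│♟ ♟ ♟ · · ♜ · ♟│7
6│· · · ♟ · ♟ ♟ ♞│6
5│· · · ♙ · · · ·│5
4│· · · · · · · ·│4
3│· · · · · · · ·│3
2│♙ ♙ ♙ · ♛ ♙ ♙ ♙│2
1│♖ ♕ · · ♔ ♗ · ♖│1
  ─────────────────
  a b c d e f g h

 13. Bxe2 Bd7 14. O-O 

  a b c d e f g h
  ─────────────────
8│♜ · · · · · ♚ ·│8
7│♟ ♟ ♟ ♝ · ♜ · ♟│7
6│· · · ♟ · ♟ ♟ ♞│6
5│· · · ♙ · · · ·│5
4│· · · · · · · ·│4
3│· · · · · · · ·│3
2│♙ ♙ ♙ · ♗ ♙ ♙ ♙│2
1│♖ ♕ · · · ♖ ♔ ·│1
  ─────────────────
  a b c d e f g h


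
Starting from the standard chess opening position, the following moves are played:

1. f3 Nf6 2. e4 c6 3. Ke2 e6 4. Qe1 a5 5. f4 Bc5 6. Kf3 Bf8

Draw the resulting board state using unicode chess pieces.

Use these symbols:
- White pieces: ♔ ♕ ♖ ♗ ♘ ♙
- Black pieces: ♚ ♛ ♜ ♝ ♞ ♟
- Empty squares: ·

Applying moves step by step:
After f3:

♜ ♞ ♝ ♛ ♚ ♝ ♞ ♜
♟ ♟ ♟ ♟ ♟ ♟ ♟ ♟
· · · · · · · ·
· · · · · · · ·
· · · · · · · ·
· · · · · ♙ · ·
♙ ♙ ♙ ♙ ♙ · ♙ ♙
♖ ♘ ♗ ♕ ♔ ♗ ♘ ♖


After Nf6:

♜ ♞ ♝ ♛ ♚ ♝ · ♜
♟ ♟ ♟ ♟ ♟ ♟ ♟ ♟
· · · · · ♞ · ·
· · · · · · · ·
· · · · · · · ·
· · · · · ♙ · ·
♙ ♙ ♙ ♙ ♙ · ♙ ♙
♖ ♘ ♗ ♕ ♔ ♗ ♘ ♖


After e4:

♜ ♞ ♝ ♛ ♚ ♝ · ♜
♟ ♟ ♟ ♟ ♟ ♟ ♟ ♟
· · · · · ♞ · ·
· · · · · · · ·
· · · · ♙ · · ·
· · · · · ♙ · ·
♙ ♙ ♙ ♙ · · ♙ ♙
♖ ♘ ♗ ♕ ♔ ♗ ♘ ♖


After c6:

♜ ♞ ♝ ♛ ♚ ♝ · ♜
♟ ♟ · ♟ ♟ ♟ ♟ ♟
· · ♟ · · ♞ · ·
· · · · · · · ·
· · · · ♙ · · ·
· · · · · ♙ · ·
♙ ♙ ♙ ♙ · · ♙ ♙
♖ ♘ ♗ ♕ ♔ ♗ ♘ ♖


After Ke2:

♜ ♞ ♝ ♛ ♚ ♝ · ♜
♟ ♟ · ♟ ♟ ♟ ♟ ♟
· · ♟ · · ♞ · ·
· · · · · · · ·
· · · · ♙ · · ·
· · · · · ♙ · ·
♙ ♙ ♙ ♙ ♔ · ♙ ♙
♖ ♘ ♗ ♕ · ♗ ♘ ♖


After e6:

♜ ♞ ♝ ♛ ♚ ♝ · ♜
♟ ♟ · ♟ · ♟ ♟ ♟
· · ♟ · ♟ ♞ · ·
· · · · · · · ·
· · · · ♙ · · ·
· · · · · ♙ · ·
♙ ♙ ♙ ♙ ♔ · ♙ ♙
♖ ♘ ♗ ♕ · ♗ ♘ ♖


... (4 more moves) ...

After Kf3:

♜ ♞ ♝ ♛ ♚ · · ♜
· ♟ · ♟ · ♟ ♟ ♟
· · ♟ · ♟ ♞ · ·
♟ · ♝ · · · · ·
· · · · ♙ ♙ · ·
· · · · · ♔ · ·
♙ ♙ ♙ ♙ · · ♙ ♙
♖ ♘ ♗ · ♕ ♗ ♘ ♖


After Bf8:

♜ ♞ ♝ ♛ ♚ ♝ · ♜
· ♟ · ♟ · ♟ ♟ ♟
· · ♟ · ♟ ♞ · ·
♟ · · · · · · ·
· · · · ♙ ♙ · ·
· · · · · ♔ · ·
♙ ♙ ♙ ♙ · · ♙ ♙
♖ ♘ ♗ · ♕ ♗ ♘ ♖



  a b c d e f g h
  ─────────────────
8│♜ ♞ ♝ ♛ ♚ ♝ · ♜│8
7│· ♟ · ♟ · ♟ ♟ ♟│7
6│· · ♟ · ♟ ♞ · ·│6
5│♟ · · · · · · ·│5
4│· · · · ♙ ♙ · ·│4
3│· · · · · ♔ · ·│3
2│♙ ♙ ♙ ♙ · · ♙ ♙│2
1│♖ ♘ ♗ · ♕ ♗ ♘ ♖│1
  ─────────────────
  a b c d e f g h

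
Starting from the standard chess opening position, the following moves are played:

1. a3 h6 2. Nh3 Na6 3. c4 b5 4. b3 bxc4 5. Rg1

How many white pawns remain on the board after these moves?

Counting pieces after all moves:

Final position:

  a b c d e f g h
  ─────────────────
8│♜ · ♝ ♛ ♚ ♝ ♞ ♜│8
7│♟ · ♟ ♟ ♟ ♟ ♟ ·│7
6│♞ · · · · · · ♟│6
5│· · · · · · · ·│5
4│· · ♟ · · · · ·│4
3│♙ ♙ · · · · · ♘│3
2│· · · ♙ ♙ ♙ ♙ ♙│2
1│♖ ♘ ♗ ♕ ♔ ♗ ♖ ·│1
  ─────────────────
  a b c d e f g h


7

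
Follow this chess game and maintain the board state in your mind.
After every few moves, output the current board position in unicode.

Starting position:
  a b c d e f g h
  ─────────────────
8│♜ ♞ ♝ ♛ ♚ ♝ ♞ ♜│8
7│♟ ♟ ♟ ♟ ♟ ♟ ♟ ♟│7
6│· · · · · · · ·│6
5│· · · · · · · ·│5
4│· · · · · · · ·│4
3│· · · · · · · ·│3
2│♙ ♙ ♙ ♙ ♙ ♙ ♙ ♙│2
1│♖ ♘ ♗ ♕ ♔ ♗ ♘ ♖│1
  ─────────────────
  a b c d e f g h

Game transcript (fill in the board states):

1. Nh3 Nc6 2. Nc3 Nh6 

  a b c d e f g h
  ─────────────────
8│♜ · ♝ ♛ ♚ ♝ · ♜│8
7│♟ ♟ ♟ ♟ ♟ ♟ ♟ ♟│7
6│· · ♞ · · · · ♞│6
5│· · · · · · · ·│5
4│· · · · · · · ·│4
3│· · ♘ · · · · ♘│3
2│♙ ♙ ♙ ♙ ♙ ♙ ♙ ♙│2
1│♖ · ♗ ♕ ♔ ♗ · ♖│1
  ─────────────────
  a b c d e f g h

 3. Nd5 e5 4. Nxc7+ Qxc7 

  a b c d e f g h
  ─────────────────
8│♜ · ♝ · ♚ ♝ · ♜│8
7│♟ ♟ ♛ ♟ · ♟ ♟ ♟│7
6│· · ♞ · · · · ♞│6
5│· · · · ♟ · · ·│5
4│· · · · · · · ·│4
3│· · · · · · · ♘│3
2│♙ ♙ ♙ ♙ ♙ ♙ ♙ ♙│2
1│♖ · ♗ ♕ ♔ ♗ · ♖│1
  ─────────────────
  a b c d e f g h

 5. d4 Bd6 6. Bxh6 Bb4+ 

  a b c d e f g h
  ─────────────────
8│♜ · ♝ · ♚ · · ♜│8
7│♟ ♟ ♛ ♟ · ♟ ♟ ♟│7
6│· · ♞ · · · · ♗│6
5│· · · · ♟ · · ·│5
4│· ♝ · ♙ · · · ·│4
3│· · · · · · · ♘│3
2│♙ ♙ ♙ · ♙ ♙ ♙ ♙│2
1│♖ · · ♕ ♔ ♗ · ♖│1
  ─────────────────
  a b c d e f g h

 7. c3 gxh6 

  a b c d e f g h
  ─────────────────
8│♜ · ♝ · ♚ · · ♜│8
7│♟ ♟ ♛ ♟ · ♟ · ♟│7
6│· · ♞ · · · · ♟│6
5│· · · · ♟ · · ·│5
4│· ♝ · ♙ · · · ·│4
3│· · ♙ · · · · ♘│3
2│♙ ♙ · · ♙ ♙ ♙ ♙│2
1│♖ · · ♕ ♔ ♗ · ♖│1
  ─────────────────
  a b c d e f g h


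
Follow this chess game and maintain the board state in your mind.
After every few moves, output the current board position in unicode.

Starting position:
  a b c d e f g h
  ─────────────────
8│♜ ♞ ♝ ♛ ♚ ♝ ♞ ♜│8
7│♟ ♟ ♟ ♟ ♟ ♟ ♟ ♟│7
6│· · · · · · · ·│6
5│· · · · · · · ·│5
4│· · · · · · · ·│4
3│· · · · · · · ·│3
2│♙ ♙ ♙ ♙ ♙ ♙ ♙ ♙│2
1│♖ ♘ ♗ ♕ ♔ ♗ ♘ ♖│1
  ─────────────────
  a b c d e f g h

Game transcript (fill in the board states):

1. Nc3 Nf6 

  a b c d e f g h
  ─────────────────
8│♜ ♞ ♝ ♛ ♚ ♝ · ♜│8
7│♟ ♟ ♟ ♟ ♟ ♟ ♟ ♟│7
6│· · · · · ♞ · ·│6
5│· · · · · · · ·│5
4│· · · · · · · ·│4
3│· · ♘ · · · · ·│3
2│♙ ♙ ♙ ♙ ♙ ♙ ♙ ♙│2
1│♖ · ♗ ♕ ♔ ♗ ♘ ♖│1
  ─────────────────
  a b c d e f g h

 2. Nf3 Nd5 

  a b c d e f g h
  ─────────────────
8│♜ ♞ ♝ ♛ ♚ ♝ · ♜│8
7│♟ ♟ ♟ ♟ ♟ ♟ ♟ ♟│7
6│· · · · · · · ·│6
5│· · · ♞ · · · ·│5
4│· · · · · · · ·│4
3│· · ♘ · · ♘ · ·│3
2│♙ ♙ ♙ ♙ ♙ ♙ ♙ ♙│2
1│♖ · ♗ ♕ ♔ ♗ · ♖│1
  ─────────────────
  a b c d e f g h

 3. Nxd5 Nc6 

  a b c d e f g h
  ─────────────────
8│♜ · ♝ ♛ ♚ ♝ · ♜│8
7│♟ ♟ ♟ ♟ ♟ ♟ ♟ ♟│7
6│· · ♞ · · · · ·│6
5│· · · ♘ · · · ·│5
4│· · · · · · · ·│4
3│· · · · · ♘ · ·│3
2│♙ ♙ ♙ ♙ ♙ ♙ ♙ ♙│2
1│♖ · ♗ ♕ ♔ ♗ · ♖│1
  ─────────────────
  a b c d e f g h

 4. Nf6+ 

  a b c d e f g h
  ─────────────────
8│♜ · ♝ ♛ ♚ ♝ · ♜│8
7│♟ ♟ ♟ ♟ ♟ ♟ ♟ ♟│7
6│· · ♞ · · ♘ · ·│6
5│· · · · · · · ·│5
4│· · · · · · · ·│4
3│· · · · · ♘ · ·│3
2│♙ ♙ ♙ ♙ ♙ ♙ ♙ ♙│2
1│♖ · ♗ ♕ ♔ ♗ · ♖│1
  ─────────────────
  a b c d e f g h


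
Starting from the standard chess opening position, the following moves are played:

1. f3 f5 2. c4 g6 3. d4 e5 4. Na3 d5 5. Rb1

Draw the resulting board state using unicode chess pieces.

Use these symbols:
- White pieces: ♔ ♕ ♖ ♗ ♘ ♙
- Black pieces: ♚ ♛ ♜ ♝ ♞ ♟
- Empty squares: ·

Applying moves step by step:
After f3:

♜ ♞ ♝ ♛ ♚ ♝ ♞ ♜
♟ ♟ ♟ ♟ ♟ ♟ ♟ ♟
· · · · · · · ·
· · · · · · · ·
· · · · · · · ·
· · · · · ♙ · ·
♙ ♙ ♙ ♙ ♙ · ♙ ♙
♖ ♘ ♗ ♕ ♔ ♗ ♘ ♖


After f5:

♜ ♞ ♝ ♛ ♚ ♝ ♞ ♜
♟ ♟ ♟ ♟ ♟ · ♟ ♟
· · · · · · · ·
· · · · · ♟ · ·
· · · · · · · ·
· · · · · ♙ · ·
♙ ♙ ♙ ♙ ♙ · ♙ ♙
♖ ♘ ♗ ♕ ♔ ♗ ♘ ♖


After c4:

♜ ♞ ♝ ♛ ♚ ♝ ♞ ♜
♟ ♟ ♟ ♟ ♟ · ♟ ♟
· · · · · · · ·
· · · · · ♟ · ·
· · ♙ · · · · ·
· · · · · ♙ · ·
♙ ♙ · ♙ ♙ · ♙ ♙
♖ ♘ ♗ ♕ ♔ ♗ ♘ ♖


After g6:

♜ ♞ ♝ ♛ ♚ ♝ ♞ ♜
♟ ♟ ♟ ♟ ♟ · · ♟
· · · · · · ♟ ·
· · · · · ♟ · ·
· · ♙ · · · · ·
· · · · · ♙ · ·
♙ ♙ · ♙ ♙ · ♙ ♙
♖ ♘ ♗ ♕ ♔ ♗ ♘ ♖


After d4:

♜ ♞ ♝ ♛ ♚ ♝ ♞ ♜
♟ ♟ ♟ ♟ ♟ · · ♟
· · · · · · ♟ ·
· · · · · ♟ · ·
· · ♙ ♙ · · · ·
· · · · · ♙ · ·
♙ ♙ · · ♙ · ♙ ♙
♖ ♘ ♗ ♕ ♔ ♗ ♘ ♖


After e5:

♜ ♞ ♝ ♛ ♚ ♝ ♞ ♜
♟ ♟ ♟ ♟ · · · ♟
· · · · · · ♟ ·
· · · · ♟ ♟ · ·
· · ♙ ♙ · · · ·
· · · · · ♙ · ·
♙ ♙ · · ♙ · ♙ ♙
♖ ♘ ♗ ♕ ♔ ♗ ♘ ♖


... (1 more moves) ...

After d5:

♜ ♞ ♝ ♛ ♚ ♝ ♞ ♜
♟ ♟ ♟ · · · · ♟
· · · · · · ♟ ·
· · · ♟ ♟ ♟ · ·
· · ♙ ♙ · · · ·
♘ · · · · ♙ · ·
♙ ♙ · · ♙ · ♙ ♙
♖ · ♗ ♕ ♔ ♗ ♘ ♖


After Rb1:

♜ ♞ ♝ ♛ ♚ ♝ ♞ ♜
♟ ♟ ♟ · · · · ♟
· · · · · · ♟ ·
· · · ♟ ♟ ♟ · ·
· · ♙ ♙ · · · ·
♘ · · · · ♙ · ·
♙ ♙ · · ♙ · ♙ ♙
· ♖ ♗ ♕ ♔ ♗ ♘ ♖



  a b c d e f g h
  ─────────────────
8│♜ ♞ ♝ ♛ ♚ ♝ ♞ ♜│8
7│♟ ♟ ♟ · · · · ♟│7
6│· · · · · · ♟ ·│6
5│· · · ♟ ♟ ♟ · ·│5
4│· · ♙ ♙ · · · ·│4
3│♘ · · · · ♙ · ·│3
2│♙ ♙ · · ♙ · ♙ ♙│2
1│· ♖ ♗ ♕ ♔ ♗ ♘ ♖│1
  ─────────────────
  a b c d e f g h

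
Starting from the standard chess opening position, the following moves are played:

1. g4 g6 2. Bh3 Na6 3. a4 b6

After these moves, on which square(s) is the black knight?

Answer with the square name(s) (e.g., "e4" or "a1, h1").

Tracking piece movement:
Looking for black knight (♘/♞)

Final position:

  a b c d e f g h
  ─────────────────
8│♜ · ♝ ♛ ♚ ♝ ♞ ♜│8
7│♟ · ♟ ♟ ♟ ♟ · ♟│7
6│♞ ♟ · · · · ♟ ·│6
5│· · · · · · · ·│5
4│♙ · · · · · ♙ ·│4
3│· · · · · · · ♗│3
2│· ♙ ♙ ♙ ♙ ♙ · ♙│2
1│♖ ♘ ♗ ♕ ♔ · ♘ ♖│1
  ─────────────────
  a b c d e f g h


a6, g8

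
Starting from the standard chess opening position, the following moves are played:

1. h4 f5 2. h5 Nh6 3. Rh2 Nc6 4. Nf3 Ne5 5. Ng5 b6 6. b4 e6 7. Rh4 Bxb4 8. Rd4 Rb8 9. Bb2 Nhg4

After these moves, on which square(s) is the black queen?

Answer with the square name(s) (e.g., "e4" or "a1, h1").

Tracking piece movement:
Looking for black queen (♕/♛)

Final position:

  a b c d e f g h
  ─────────────────
8│· ♜ ♝ ♛ ♚ · · ♜│8
7│♟ · ♟ ♟ · · ♟ ♟│7
6│· ♟ · · ♟ · · ·│6
5│· · · · ♞ ♟ ♘ ♙│5
4│· ♝ · ♖ · · ♞ ·│4
3│· · · · · · · ·│3
2│♙ ♗ ♙ ♙ ♙ ♙ ♙ ·│2
1│♖ ♘ · ♕ ♔ ♗ · ·│1
  ─────────────────
  a b c d e f g h


d8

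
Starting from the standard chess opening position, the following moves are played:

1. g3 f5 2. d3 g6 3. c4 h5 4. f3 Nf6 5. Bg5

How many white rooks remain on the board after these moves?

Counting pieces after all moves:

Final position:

  a b c d e f g h
  ─────────────────
8│♜ ♞ ♝ ♛ ♚ ♝ · ♜│8
7│♟ ♟ ♟ ♟ ♟ · · ·│7
6│· · · · · ♞ ♟ ·│6
5│· · · · · ♟ ♗ ♟│5
4│· · ♙ · · · · ·│4
3│· · · ♙ · ♙ ♙ ·│3
2│♙ ♙ · · ♙ · · ♙│2
1│♖ ♘ · ♕ ♔ ♗ ♘ ♖│1
  ─────────────────
  a b c d e f g h


2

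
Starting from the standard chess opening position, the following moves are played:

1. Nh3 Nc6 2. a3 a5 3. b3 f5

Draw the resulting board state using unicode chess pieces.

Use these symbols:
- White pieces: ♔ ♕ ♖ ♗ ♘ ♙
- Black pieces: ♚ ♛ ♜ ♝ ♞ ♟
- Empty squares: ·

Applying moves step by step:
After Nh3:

♜ ♞ ♝ ♛ ♚ ♝ ♞ ♜
♟ ♟ ♟ ♟ ♟ ♟ ♟ ♟
· · · · · · · ·
· · · · · · · ·
· · · · · · · ·
· · · · · · · ♘
♙ ♙ ♙ ♙ ♙ ♙ ♙ ♙
♖ ♘ ♗ ♕ ♔ ♗ · ♖


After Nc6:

♜ · ♝ ♛ ♚ ♝ ♞ ♜
♟ ♟ ♟ ♟ ♟ ♟ ♟ ♟
· · ♞ · · · · ·
· · · · · · · ·
· · · · · · · ·
· · · · · · · ♘
♙ ♙ ♙ ♙ ♙ ♙ ♙ ♙
♖ ♘ ♗ ♕ ♔ ♗ · ♖


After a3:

♜ · ♝ ♛ ♚ ♝ ♞ ♜
♟ ♟ ♟ ♟ ♟ ♟ ♟ ♟
· · ♞ · · · · ·
· · · · · · · ·
· · · · · · · ·
♙ · · · · · · ♘
· ♙ ♙ ♙ ♙ ♙ ♙ ♙
♖ ♘ ♗ ♕ ♔ ♗ · ♖


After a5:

♜ · ♝ ♛ ♚ ♝ ♞ ♜
· ♟ ♟ ♟ ♟ ♟ ♟ ♟
· · ♞ · · · · ·
♟ · · · · · · ·
· · · · · · · ·
♙ · · · · · · ♘
· ♙ ♙ ♙ ♙ ♙ ♙ ♙
♖ ♘ ♗ ♕ ♔ ♗ · ♖


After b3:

♜ · ♝ ♛ ♚ ♝ ♞ ♜
· ♟ ♟ ♟ ♟ ♟ ♟ ♟
· · ♞ · · · · ·
♟ · · · · · · ·
· · · · · · · ·
♙ ♙ · · · · · ♘
· · ♙ ♙ ♙ ♙ ♙ ♙
♖ ♘ ♗ ♕ ♔ ♗ · ♖


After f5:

♜ · ♝ ♛ ♚ ♝ ♞ ♜
· ♟ ♟ ♟ ♟ · ♟ ♟
· · ♞ · · · · ·
♟ · · · · ♟ · ·
· · · · · · · ·
♙ ♙ · · · · · ♘
· · ♙ ♙ ♙ ♙ ♙ ♙
♖ ♘ ♗ ♕ ♔ ♗ · ♖



  a b c d e f g h
  ─────────────────
8│♜ · ♝ ♛ ♚ ♝ ♞ ♜│8
7│· ♟ ♟ ♟ ♟ · ♟ ♟│7
6│· · ♞ · · · · ·│6
5│♟ · · · · ♟ · ·│5
4│· · · · · · · ·│4
3│♙ ♙ · · · · · ♘│3
2│· · ♙ ♙ ♙ ♙ ♙ ♙│2
1│♖ ♘ ♗ ♕ ♔ ♗ · ♖│1
  ─────────────────
  a b c d e f g h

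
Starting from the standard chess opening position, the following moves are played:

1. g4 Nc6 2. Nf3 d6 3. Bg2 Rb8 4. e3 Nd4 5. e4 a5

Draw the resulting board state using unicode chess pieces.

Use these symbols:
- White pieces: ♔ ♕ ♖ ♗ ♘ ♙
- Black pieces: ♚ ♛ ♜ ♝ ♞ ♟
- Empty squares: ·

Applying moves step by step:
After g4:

♜ ♞ ♝ ♛ ♚ ♝ ♞ ♜
♟ ♟ ♟ ♟ ♟ ♟ ♟ ♟
· · · · · · · ·
· · · · · · · ·
· · · · · · ♙ ·
· · · · · · · ·
♙ ♙ ♙ ♙ ♙ ♙ · ♙
♖ ♘ ♗ ♕ ♔ ♗ ♘ ♖


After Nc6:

♜ · ♝ ♛ ♚ ♝ ♞ ♜
♟ ♟ ♟ ♟ ♟ ♟ ♟ ♟
· · ♞ · · · · ·
· · · · · · · ·
· · · · · · ♙ ·
· · · · · · · ·
♙ ♙ ♙ ♙ ♙ ♙ · ♙
♖ ♘ ♗ ♕ ♔ ♗ ♘ ♖


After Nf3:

♜ · ♝ ♛ ♚ ♝ ♞ ♜
♟ ♟ ♟ ♟ ♟ ♟ ♟ ♟
· · ♞ · · · · ·
· · · · · · · ·
· · · · · · ♙ ·
· · · · · ♘ · ·
♙ ♙ ♙ ♙ ♙ ♙ · ♙
♖ ♘ ♗ ♕ ♔ ♗ · ♖


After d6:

♜ · ♝ ♛ ♚ ♝ ♞ ♜
♟ ♟ ♟ · ♟ ♟ ♟ ♟
· · ♞ ♟ · · · ·
· · · · · · · ·
· · · · · · ♙ ·
· · · · · ♘ · ·
♙ ♙ ♙ ♙ ♙ ♙ · ♙
♖ ♘ ♗ ♕ ♔ ♗ · ♖


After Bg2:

♜ · ♝ ♛ ♚ ♝ ♞ ♜
♟ ♟ ♟ · ♟ ♟ ♟ ♟
· · ♞ ♟ · · · ·
· · · · · · · ·
· · · · · · ♙ ·
· · · · · ♘ · ·
♙ ♙ ♙ ♙ ♙ ♙ ♗ ♙
♖ ♘ ♗ ♕ ♔ · · ♖


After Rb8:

· ♜ ♝ ♛ ♚ ♝ ♞ ♜
♟ ♟ ♟ · ♟ ♟ ♟ ♟
· · ♞ ♟ · · · ·
· · · · · · · ·
· · · · · · ♙ ·
· · · · · ♘ · ·
♙ ♙ ♙ ♙ ♙ ♙ ♗ ♙
♖ ♘ ♗ ♕ ♔ · · ♖


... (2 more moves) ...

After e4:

· ♜ ♝ ♛ ♚ ♝ ♞ ♜
♟ ♟ ♟ · ♟ ♟ ♟ ♟
· · · ♟ · · · ·
· · · · · · · ·
· · · ♞ ♙ · ♙ ·
· · · · · ♘ · ·
♙ ♙ ♙ ♙ · ♙ ♗ ♙
♖ ♘ ♗ ♕ ♔ · · ♖


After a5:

· ♜ ♝ ♛ ♚ ♝ ♞ ♜
· ♟ ♟ · ♟ ♟ ♟ ♟
· · · ♟ · · · ·
♟ · · · · · · ·
· · · ♞ ♙ · ♙ ·
· · · · · ♘ · ·
♙ ♙ ♙ ♙ · ♙ ♗ ♙
♖ ♘ ♗ ♕ ♔ · · ♖



  a b c d e f g h
  ─────────────────
8│· ♜ ♝ ♛ ♚ ♝ ♞ ♜│8
7│· ♟ ♟ · ♟ ♟ ♟ ♟│7
6│· · · ♟ · · · ·│6
5│♟ · · · · · · ·│5
4│· · · ♞ ♙ · ♙ ·│4
3│· · · · · ♘ · ·│3
2│♙ ♙ ♙ ♙ · ♙ ♗ ♙│2
1│♖ ♘ ♗ ♕ ♔ · · ♖│1
  ─────────────────
  a b c d e f g h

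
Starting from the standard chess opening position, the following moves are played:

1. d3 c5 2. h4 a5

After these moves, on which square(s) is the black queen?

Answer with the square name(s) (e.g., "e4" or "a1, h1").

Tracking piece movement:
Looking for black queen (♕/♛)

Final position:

  a b c d e f g h
  ─────────────────
8│♜ ♞ ♝ ♛ ♚ ♝ ♞ ♜│8
7│· ♟ · ♟ ♟ ♟ ♟ ♟│7
6│· · · · · · · ·│6
5│♟ · ♟ · · · · ·│5
4│· · · · · · · ♙│4
3│· · · ♙ · · · ·│3
2│♙ ♙ ♙ · ♙ ♙ ♙ ·│2
1│♖ ♘ ♗ ♕ ♔ ♗ ♘ ♖│1
  ─────────────────
  a b c d e f g h


d8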